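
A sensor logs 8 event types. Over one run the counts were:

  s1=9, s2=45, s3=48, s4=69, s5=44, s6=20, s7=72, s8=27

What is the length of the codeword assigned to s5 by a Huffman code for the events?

Repeatedly merge the two smallest:
s1(9) + s6(20) → 29
s8(27) + 29 → 56
s5(44) + s2(45) → 89
s3(48) + 56 → 104
s4(69) + s7(72) → 141
89 + 104 → 193
141 + 193 → 334
s5 sits 3 levels below the root, so its codeword is 3 bits.

3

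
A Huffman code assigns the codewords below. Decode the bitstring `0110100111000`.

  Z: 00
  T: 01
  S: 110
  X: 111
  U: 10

Read left to right; each codeword is recognised as soon as it completes (prefix code):
  01→T | 10→U | 10→U | 01→T | 110→S | 00→Z
Decoded message: TUUTSZ

TUUTSZ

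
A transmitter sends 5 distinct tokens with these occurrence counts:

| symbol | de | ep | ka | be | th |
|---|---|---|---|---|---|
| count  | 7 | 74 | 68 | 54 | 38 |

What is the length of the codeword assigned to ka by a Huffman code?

Build the tree from the bottom:
combine de(7), th(38) → 45
combine 45, be(54) → 99
combine ka(68), ep(74) → 142
combine 99, 142 → 241
ka's leaf is at depth 2, giving a 2-bit codeword.

2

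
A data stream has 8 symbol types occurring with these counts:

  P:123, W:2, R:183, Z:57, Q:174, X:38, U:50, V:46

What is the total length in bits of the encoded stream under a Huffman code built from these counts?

1772

Merge the two smallest weights repeatedly:
combine W(2), X(38) → 40
combine 40, V(46) → 86
combine U(50), Z(57) → 107
combine 86, 107 → 193
combine P(123), Q(174) → 297
combine R(183), 193 → 376
combine 297, 376 → 673
The encoded length is the sum of every internal node's weight: 40 + 86 + 107 + 193 + 297 + 376 + 673 = 1772 bits.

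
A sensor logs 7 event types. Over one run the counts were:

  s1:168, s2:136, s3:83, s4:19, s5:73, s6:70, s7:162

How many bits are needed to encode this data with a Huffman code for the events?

Build the Huffman tree bottom-up:
combine s4(19), s6(70) → 89
combine s5(73), s3(83) → 156
combine 89, s2(136) → 225
combine 156, s7(162) → 318
combine s1(168), 225 → 393
combine 318, 393 → 711
Total encoded bits = sum of merged weights = 89 + 156 + 225 + 318 + 393 + 711 = 1892.

1892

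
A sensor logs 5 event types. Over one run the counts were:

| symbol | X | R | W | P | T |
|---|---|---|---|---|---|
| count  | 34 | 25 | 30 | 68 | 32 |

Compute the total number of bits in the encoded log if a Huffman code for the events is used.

431

Merge the two smallest weights repeatedly:
merge R(25) and W(30): 55
merge T(32) and X(34): 66
merge 55 and 66: 121
merge P(68) and 121: 189
The encoded length is the sum of every internal node's weight: 55 + 66 + 121 + 189 = 431 bits.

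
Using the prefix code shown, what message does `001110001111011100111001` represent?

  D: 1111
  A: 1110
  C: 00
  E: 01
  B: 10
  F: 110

Read left to right; each codeword is recognised as soon as it completes (prefix code):
  00→C | 1110→A | 00→C | 1111→D | 01→E | 110→F | 01→E | 110→F | 01→E
Decoded message: CACDEFEFE

CACDEFEFE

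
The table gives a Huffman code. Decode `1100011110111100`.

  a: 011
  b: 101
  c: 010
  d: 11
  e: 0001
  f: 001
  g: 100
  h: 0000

dedbdg

Read left to right; each codeword is recognised as soon as it completes (prefix code):
  11→d | 0001→e | 11→d | 101→b | 11→d | 100→g
Decoded message: dedbdg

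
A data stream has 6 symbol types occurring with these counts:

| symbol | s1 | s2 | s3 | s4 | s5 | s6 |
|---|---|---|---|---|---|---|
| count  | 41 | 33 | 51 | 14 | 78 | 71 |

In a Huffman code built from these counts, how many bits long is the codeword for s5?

2

Build the tree from the bottom:
combine s4(14), s2(33) → 47
combine s1(41), 47 → 88
combine s3(51), s6(71) → 122
combine s5(78), 88 → 166
combine 122, 166 → 288
s5 sits 2 levels below the root, so its codeword is 2 bits.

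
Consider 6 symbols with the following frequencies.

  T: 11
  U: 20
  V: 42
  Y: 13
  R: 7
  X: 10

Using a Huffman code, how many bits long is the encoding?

Merge the two smallest weights repeatedly:
combine R(7), X(10) → 17
combine T(11), Y(13) → 24
combine 17, U(20) → 37
combine 24, 37 → 61
combine V(42), 61 → 103
Each symbol's bit-cost is frequency × depth; summing gives 242 bits (equivalently 17 + 24 + 37 + 61 + 103).

242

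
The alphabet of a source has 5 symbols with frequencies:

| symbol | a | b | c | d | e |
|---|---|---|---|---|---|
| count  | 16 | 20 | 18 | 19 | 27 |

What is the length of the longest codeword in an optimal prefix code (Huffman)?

3

Merge the two lowest-weight nodes at each step:
a(16) + c(18) → 34
d(19) + b(20) → 39
e(27) + 34 → 61
39 + 61 → 100
Maximum depth reached is 3.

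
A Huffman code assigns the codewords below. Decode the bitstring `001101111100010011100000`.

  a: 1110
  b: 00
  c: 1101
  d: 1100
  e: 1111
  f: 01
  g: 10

Read left to right; each codeword is recognised as soon as it completes (prefix code):
  00→b | 1101→c | 1111→e | 00→b | 01→f | 00→b | 1110→a | 00→b | 00→b
Decoded message: bcebfbabb

bcebfbabb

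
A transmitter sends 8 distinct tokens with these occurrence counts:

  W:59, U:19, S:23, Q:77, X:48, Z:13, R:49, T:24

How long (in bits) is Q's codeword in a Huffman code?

Huffman merges, smallest pair first:
Z(13) + U(19) → 32
S(23) + T(24) → 47
32 + 47 → 79
X(48) + R(49) → 97
W(59) + Q(77) → 136
79 + 97 → 176
136 + 176 → 312
Q sits 2 levels below the root, so its codeword is 2 bits.

2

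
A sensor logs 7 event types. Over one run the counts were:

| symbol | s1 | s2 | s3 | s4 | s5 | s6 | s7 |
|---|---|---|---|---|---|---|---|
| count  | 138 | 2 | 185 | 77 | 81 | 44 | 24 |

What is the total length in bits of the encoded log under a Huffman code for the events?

Build the Huffman tree bottom-up:
merge s2(2) and s7(24): 26
merge 26 and s6(44): 70
merge 70 and s4(77): 147
merge s5(81) and s1(138): 219
merge 147 and s3(185): 332
merge 219 and 332: 551
Each symbol's bit-cost is frequency × depth; summing gives 1345 bits (equivalently 26 + 70 + 147 + 219 + 332 + 551).

1345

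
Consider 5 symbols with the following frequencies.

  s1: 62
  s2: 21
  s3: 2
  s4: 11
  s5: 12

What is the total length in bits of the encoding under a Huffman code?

Merge the two smallest weights repeatedly:
combine s3(2), s4(11) → 13
combine s5(12), 13 → 25
combine s2(21), 25 → 46
combine 46, s1(62) → 108
The encoded length is the sum of every internal node's weight: 13 + 25 + 46 + 108 = 192 bits.

192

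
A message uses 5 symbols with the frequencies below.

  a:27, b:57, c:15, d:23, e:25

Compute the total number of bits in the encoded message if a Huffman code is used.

Greedily combine the two least-frequent nodes:
merge c(15) and d(23): 38
merge e(25) and a(27): 52
merge 38 and 52: 90
merge b(57) and 90: 147
Each symbol's bit-cost is frequency × depth; summing gives 327 bits (equivalently 38 + 52 + 90 + 147).

327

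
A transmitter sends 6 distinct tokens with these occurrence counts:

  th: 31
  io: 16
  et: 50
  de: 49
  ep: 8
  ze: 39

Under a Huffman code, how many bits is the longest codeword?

Merge the two lowest-weight nodes at each step:
combine ep(8), io(16) → 24
combine 24, th(31) → 55
combine ze(39), de(49) → 88
combine et(50), 55 → 105
combine 88, 105 → 193
The first pair merged (ep, io) ends up deepest, at depth 4.

4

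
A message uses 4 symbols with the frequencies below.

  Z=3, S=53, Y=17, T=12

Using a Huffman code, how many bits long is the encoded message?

Greedily combine the two least-frequent nodes:
Z(3) + T(12) → 15
15 + Y(17) → 32
32 + S(53) → 85
Total encoded bits = sum of merged weights = 15 + 32 + 85 = 132.

132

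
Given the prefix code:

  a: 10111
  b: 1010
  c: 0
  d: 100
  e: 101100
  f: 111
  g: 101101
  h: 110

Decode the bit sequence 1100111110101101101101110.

hcfhggh

Read left to right; each codeword is recognised as soon as it completes (prefix code):
  110→h | 0→c | 111→f | 110→h | 101101→g | 101101→g | 110→h
Decoded message: hcfhggh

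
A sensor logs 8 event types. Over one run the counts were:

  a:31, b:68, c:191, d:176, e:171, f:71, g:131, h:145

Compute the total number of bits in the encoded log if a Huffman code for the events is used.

Build the Huffman tree bottom-up:
combine a(31), b(68) → 99
combine f(71), 99 → 170
combine g(131), h(145) → 276
combine 170, e(171) → 341
combine d(176), c(191) → 367
combine 276, 341 → 617
combine 367, 617 → 984
Total encoded bits = sum of merged weights = 99 + 170 + 276 + 341 + 367 + 617 + 984 = 2854.

2854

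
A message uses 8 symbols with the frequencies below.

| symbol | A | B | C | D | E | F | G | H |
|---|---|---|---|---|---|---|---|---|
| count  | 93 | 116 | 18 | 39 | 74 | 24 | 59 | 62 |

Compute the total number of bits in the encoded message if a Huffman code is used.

Merge the two smallest weights repeatedly:
combine C(18), F(24) → 42
combine D(39), 42 → 81
combine G(59), H(62) → 121
combine E(74), 81 → 155
combine A(93), B(116) → 209
combine 121, 155 → 276
combine 209, 276 → 485
The encoded length is the sum of every internal node's weight: 42 + 81 + 121 + 155 + 209 + 276 + 485 = 1369 bits.

1369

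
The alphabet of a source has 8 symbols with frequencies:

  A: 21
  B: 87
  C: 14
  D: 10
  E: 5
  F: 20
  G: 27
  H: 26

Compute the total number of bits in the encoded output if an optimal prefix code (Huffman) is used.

541

Merge the two smallest weights repeatedly:
merge E(5) and D(10): 15
merge C(14) and 15: 29
merge F(20) and A(21): 41
merge H(26) and G(27): 53
merge 29 and 41: 70
merge 53 and 70: 123
merge B(87) and 123: 210
The encoded length is the sum of every internal node's weight: 15 + 29 + 41 + 53 + 70 + 123 + 210 = 541 bits.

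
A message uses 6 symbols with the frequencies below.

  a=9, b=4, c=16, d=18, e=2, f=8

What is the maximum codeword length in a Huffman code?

Merge the two lowest-weight nodes at each step:
merge e(2) and b(4): 6
merge 6 and f(8): 14
merge a(9) and 14: 23
merge c(16) and d(18): 34
merge 23 and 34: 57
The first pair merged (e, b) ends up deepest, at depth 4.

4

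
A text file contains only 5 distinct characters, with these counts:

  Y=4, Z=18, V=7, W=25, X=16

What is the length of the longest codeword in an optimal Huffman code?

Merge the two lowest-weight nodes at each step:
Y(4) + V(7) → 11
11 + X(16) → 27
Z(18) + W(25) → 43
27 + 43 → 70
The rarest symbols sit at the bottom; the longest codeword is 3 bits.

3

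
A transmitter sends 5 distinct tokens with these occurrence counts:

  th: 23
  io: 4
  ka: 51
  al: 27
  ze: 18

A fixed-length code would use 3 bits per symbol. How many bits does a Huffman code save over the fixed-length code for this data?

Fixed-length: 3 bits × 123 symbols = 369 bits.
Huffman merges:
combine io(4), ze(18) → 22
combine 22, th(23) → 45
combine al(27), 45 → 72
combine ka(51), 72 → 123
Huffman total = 22 + 45 + 72 + 123 = 262 bits.
Saving = 369 − 262 = 107 bits.

107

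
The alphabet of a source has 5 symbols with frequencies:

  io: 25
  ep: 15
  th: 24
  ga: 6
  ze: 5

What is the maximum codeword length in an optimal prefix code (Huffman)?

3

Merge the two lowest-weight nodes at each step:
ze(5) + ga(6) → 11
11 + ep(15) → 26
th(24) + io(25) → 49
26 + 49 → 75
Maximum depth reached is 3.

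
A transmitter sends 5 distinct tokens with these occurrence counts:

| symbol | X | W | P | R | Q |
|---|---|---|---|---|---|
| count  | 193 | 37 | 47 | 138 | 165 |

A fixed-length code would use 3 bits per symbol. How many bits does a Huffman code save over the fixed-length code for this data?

496

Fixed-length: 3 bits × 580 symbols = 1740 bits.
Huffman merges:
combine W(37), P(47) → 84
combine 84, R(138) → 222
combine Q(165), X(193) → 358
combine 222, 358 → 580
Huffman total = 84 + 222 + 358 + 580 = 1244 bits.
Saving = 1740 − 1244 = 496 bits.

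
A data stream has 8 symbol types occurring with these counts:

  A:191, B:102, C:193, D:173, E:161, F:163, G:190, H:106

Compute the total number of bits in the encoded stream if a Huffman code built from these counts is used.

3837

Greedily combine the two least-frequent nodes:
merge B(102) and H(106): 208
merge E(161) and F(163): 324
merge D(173) and G(190): 363
merge A(191) and C(193): 384
merge 208 and 324: 532
merge 363 and 384: 747
merge 532 and 747: 1279
Total encoded bits = sum of merged weights = 208 + 324 + 363 + 384 + 532 + 747 + 1279 = 3837.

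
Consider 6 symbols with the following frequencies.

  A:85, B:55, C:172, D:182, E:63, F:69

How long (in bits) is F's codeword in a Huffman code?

3

Repeatedly merge the two smallest:
combine B(55), E(63) → 118
combine F(69), A(85) → 154
combine 118, 154 → 272
combine C(172), D(182) → 354
combine 272, 354 → 626
F's leaf is at depth 3, giving a 3-bit codeword.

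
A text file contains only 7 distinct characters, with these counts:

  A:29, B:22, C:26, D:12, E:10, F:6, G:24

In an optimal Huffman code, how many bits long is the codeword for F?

4

Build the tree from the bottom:
combine F(6), E(10) → 16
combine D(12), 16 → 28
combine B(22), G(24) → 46
combine C(26), 28 → 54
combine A(29), 46 → 75
combine 54, 75 → 129
F sits 4 levels below the root, so its codeword is 4 bits.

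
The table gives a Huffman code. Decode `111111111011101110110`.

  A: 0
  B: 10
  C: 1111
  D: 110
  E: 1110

Read left to right; each codeword is recognised as soon as it completes (prefix code):
  1111→C | 1111→C | 10→B | 1110→E | 1110→E | 110→D
Decoded message: CCBEED

CCBEED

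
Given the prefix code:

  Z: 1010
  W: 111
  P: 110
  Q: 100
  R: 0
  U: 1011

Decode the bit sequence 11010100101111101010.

Read left to right; each codeword is recognised as soon as it completes (prefix code):
  110→P | 1010→Z | 0→R | 1011→U | 111→W | 0→R | 1010→Z
Decoded message: PZRUWRZ

PZRUWRZ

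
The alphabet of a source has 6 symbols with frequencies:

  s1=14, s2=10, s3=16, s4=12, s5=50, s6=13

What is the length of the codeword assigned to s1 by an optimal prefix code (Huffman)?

Build the tree from the bottom:
merge s2(10) and s4(12): 22
merge s6(13) and s1(14): 27
merge s3(16) and 22: 38
merge 27 and 38: 65
merge s5(50) and 65: 115
The subtree containing s1 is merged 3 times, so code length = 3.

3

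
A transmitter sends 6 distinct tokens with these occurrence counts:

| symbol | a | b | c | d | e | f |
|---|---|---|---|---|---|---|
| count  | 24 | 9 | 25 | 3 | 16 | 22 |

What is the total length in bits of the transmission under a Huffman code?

Build the Huffman tree bottom-up:
d(3) + b(9) → 12
12 + e(16) → 28
f(22) + a(24) → 46
c(25) + 28 → 53
46 + 53 → 99
The encoded length is the sum of every internal node's weight: 12 + 28 + 46 + 53 + 99 = 238 bits.

238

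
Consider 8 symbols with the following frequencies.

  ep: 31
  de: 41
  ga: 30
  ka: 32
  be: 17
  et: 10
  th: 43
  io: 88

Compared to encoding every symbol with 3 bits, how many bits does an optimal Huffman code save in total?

Fixed-length: 3 bits × 292 symbols = 876 bits.
Huffman merges:
et(10) + be(17) → 27
27 + ga(30) → 57
ep(31) + ka(32) → 63
de(41) + th(43) → 84
57 + 63 → 120
84 + io(88) → 172
120 + 172 → 292
Huffman total = 27 + 57 + 63 + 84 + 120 + 172 + 292 = 815 bits.
Saving = 876 − 815 = 61 bits.

61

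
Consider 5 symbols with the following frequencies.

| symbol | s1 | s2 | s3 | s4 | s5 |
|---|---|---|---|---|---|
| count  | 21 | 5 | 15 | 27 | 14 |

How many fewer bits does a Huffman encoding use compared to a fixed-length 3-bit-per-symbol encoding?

63

Fixed-length: 3 bits × 82 symbols = 246 bits.
Huffman merges:
s2(5) + s5(14) → 19
s3(15) + 19 → 34
s1(21) + s4(27) → 48
34 + 48 → 82
Huffman total = 19 + 34 + 48 + 82 = 183 bits.
Saving = 246 − 183 = 63 bits.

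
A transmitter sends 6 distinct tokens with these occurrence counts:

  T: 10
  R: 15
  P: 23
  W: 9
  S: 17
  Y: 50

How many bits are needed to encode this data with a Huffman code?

291

Greedily combine the two least-frequent nodes:
merge W(9) and T(10): 19
merge R(15) and S(17): 32
merge 19 and P(23): 42
merge 32 and 42: 74
merge Y(50) and 74: 124
Total encoded bits = sum of merged weights = 19 + 32 + 42 + 74 + 124 = 291.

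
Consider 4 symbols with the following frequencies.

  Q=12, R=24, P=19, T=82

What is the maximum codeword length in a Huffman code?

Merge the two lowest-weight nodes at each step:
combine Q(12), P(19) → 31
combine R(24), 31 → 55
combine 55, T(82) → 137
The first pair merged (Q, P) ends up deepest, at depth 3.

3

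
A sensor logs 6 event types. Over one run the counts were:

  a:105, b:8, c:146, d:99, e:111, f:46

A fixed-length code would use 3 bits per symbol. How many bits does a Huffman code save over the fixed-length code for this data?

308

Fixed-length: 3 bits × 515 symbols = 1545 bits.
Huffman merges:
b(8) + f(46) → 54
54 + d(99) → 153
a(105) + e(111) → 216
c(146) + 153 → 299
216 + 299 → 515
Huffman total = 54 + 153 + 216 + 299 + 515 = 1237 bits.
Saving = 1545 − 1237 = 308 bits.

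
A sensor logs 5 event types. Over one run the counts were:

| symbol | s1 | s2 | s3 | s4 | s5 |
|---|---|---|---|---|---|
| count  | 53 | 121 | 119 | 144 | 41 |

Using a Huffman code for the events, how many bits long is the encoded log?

Merge the two smallest weights repeatedly:
combine s5(41), s1(53) → 94
combine 94, s3(119) → 213
combine s2(121), s4(144) → 265
combine 213, 265 → 478
The encoded length is the sum of every internal node's weight: 94 + 213 + 265 + 478 = 1050 bits.

1050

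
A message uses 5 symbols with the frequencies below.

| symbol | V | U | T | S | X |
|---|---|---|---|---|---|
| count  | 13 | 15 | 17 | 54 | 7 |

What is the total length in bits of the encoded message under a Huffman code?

Merge the two smallest weights repeatedly:
combine X(7), V(13) → 20
combine U(15), T(17) → 32
combine 20, 32 → 52
combine 52, S(54) → 106
Total encoded bits = sum of merged weights = 20 + 32 + 52 + 106 = 210.

210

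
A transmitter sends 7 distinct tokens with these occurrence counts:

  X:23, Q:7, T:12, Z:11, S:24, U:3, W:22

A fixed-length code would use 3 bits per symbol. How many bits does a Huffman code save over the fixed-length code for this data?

38

Fixed-length: 3 bits × 102 symbols = 306 bits.
Huffman merges:
combine U(3), Q(7) → 10
combine 10, Z(11) → 21
combine T(12), 21 → 33
combine W(22), X(23) → 45
combine S(24), 33 → 57
combine 45, 57 → 102
Huffman total = 10 + 21 + 33 + 45 + 57 + 102 = 268 bits.
Saving = 306 − 268 = 38 bits.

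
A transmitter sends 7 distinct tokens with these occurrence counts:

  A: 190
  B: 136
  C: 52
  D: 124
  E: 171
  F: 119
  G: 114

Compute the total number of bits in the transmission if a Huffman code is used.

2523

Merge the two smallest weights repeatedly:
C(52) + G(114) → 166
F(119) + D(124) → 243
B(136) + 166 → 302
E(171) + A(190) → 361
243 + 302 → 545
361 + 545 → 906
The encoded length is the sum of every internal node's weight: 166 + 243 + 302 + 361 + 545 + 906 = 2523 bits.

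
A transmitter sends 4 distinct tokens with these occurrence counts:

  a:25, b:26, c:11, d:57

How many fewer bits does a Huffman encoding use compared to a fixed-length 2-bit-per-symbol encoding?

21

Fixed-length: 2 bits × 119 symbols = 238 bits.
Huffman merges:
c(11) + a(25) → 36
b(26) + 36 → 62
d(57) + 62 → 119
Huffman total = 36 + 62 + 119 = 217 bits.
Saving = 238 − 217 = 21 bits.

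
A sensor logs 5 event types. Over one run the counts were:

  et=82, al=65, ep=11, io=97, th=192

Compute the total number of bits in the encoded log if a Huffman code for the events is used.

Greedily combine the two least-frequent nodes:
ep(11) + al(65) → 76
76 + et(82) → 158
io(97) + 158 → 255
th(192) + 255 → 447
Each symbol's bit-cost is frequency × depth; summing gives 936 bits (equivalently 76 + 158 + 255 + 447).

936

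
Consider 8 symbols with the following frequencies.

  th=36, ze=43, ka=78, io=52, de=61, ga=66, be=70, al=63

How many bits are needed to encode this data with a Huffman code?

Merge the two smallest weights repeatedly:
merge th(36) and ze(43): 79
merge io(52) and de(61): 113
merge al(63) and ga(66): 129
merge be(70) and ka(78): 148
merge 79 and 113: 192
merge 129 and 148: 277
merge 192 and 277: 469
Total encoded bits = sum of merged weights = 79 + 113 + 129 + 148 + 192 + 277 + 469 = 1407.

1407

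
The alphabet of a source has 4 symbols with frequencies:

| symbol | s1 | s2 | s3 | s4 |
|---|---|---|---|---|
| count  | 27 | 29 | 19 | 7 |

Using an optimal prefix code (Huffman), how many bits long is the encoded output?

Greedily combine the two least-frequent nodes:
s4(7) + s3(19) → 26
26 + s1(27) → 53
s2(29) + 53 → 82
Each symbol's bit-cost is frequency × depth; summing gives 161 bits (equivalently 26 + 53 + 82).

161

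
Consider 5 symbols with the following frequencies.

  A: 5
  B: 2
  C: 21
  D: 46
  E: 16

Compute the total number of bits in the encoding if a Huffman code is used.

Merge the two smallest weights repeatedly:
B(2) + A(5) → 7
7 + E(16) → 23
C(21) + 23 → 44
44 + D(46) → 90
Each symbol's bit-cost is frequency × depth; summing gives 164 bits (equivalently 7 + 23 + 44 + 90).

164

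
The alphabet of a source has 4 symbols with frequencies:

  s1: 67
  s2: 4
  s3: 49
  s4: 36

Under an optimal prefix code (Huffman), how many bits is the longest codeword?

Merge the two lowest-weight nodes at each step:
s2(4) + s4(36) → 40
40 + s3(49) → 89
s1(67) + 89 → 156
The rarest symbols sit at the bottom; the longest codeword is 3 bits.

3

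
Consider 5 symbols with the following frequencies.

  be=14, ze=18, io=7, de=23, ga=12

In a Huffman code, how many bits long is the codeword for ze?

Build the tree from the bottom:
combine io(7), ga(12) → 19
combine be(14), ze(18) → 32
combine 19, de(23) → 42
combine 32, 42 → 74
ze's leaf is at depth 2, giving a 2-bit codeword.

2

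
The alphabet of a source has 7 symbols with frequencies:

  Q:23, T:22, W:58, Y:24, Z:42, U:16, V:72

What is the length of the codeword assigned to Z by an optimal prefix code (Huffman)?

3

Build the tree from the bottom:
combine U(16), T(22) → 38
combine Q(23), Y(24) → 47
combine 38, Z(42) → 80
combine 47, W(58) → 105
combine V(72), 80 → 152
combine 105, 152 → 257
The subtree containing Z is merged 3 times, so code length = 3.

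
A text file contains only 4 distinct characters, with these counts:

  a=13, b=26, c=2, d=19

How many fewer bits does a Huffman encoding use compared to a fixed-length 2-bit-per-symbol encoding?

11

Fixed-length: 2 bits × 60 symbols = 120 bits.
Huffman merges:
c(2) + a(13) → 15
15 + d(19) → 34
b(26) + 34 → 60
Huffman total = 15 + 34 + 60 = 109 bits.
Saving = 120 − 109 = 11 bits.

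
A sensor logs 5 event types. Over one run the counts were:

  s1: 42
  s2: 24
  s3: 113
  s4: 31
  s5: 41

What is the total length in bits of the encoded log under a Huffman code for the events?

527

Merge the two smallest weights repeatedly:
merge s2(24) and s4(31): 55
merge s5(41) and s1(42): 83
merge 55 and 83: 138
merge s3(113) and 138: 251
Total encoded bits = sum of merged weights = 55 + 83 + 138 + 251 = 527.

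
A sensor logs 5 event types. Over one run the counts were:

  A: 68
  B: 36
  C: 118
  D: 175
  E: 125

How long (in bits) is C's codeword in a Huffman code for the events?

2

Repeatedly merge the two smallest:
merge B(36) and A(68): 104
merge 104 and C(118): 222
merge E(125) and D(175): 300
merge 222 and 300: 522
C's leaf is at depth 2, giving a 2-bit codeword.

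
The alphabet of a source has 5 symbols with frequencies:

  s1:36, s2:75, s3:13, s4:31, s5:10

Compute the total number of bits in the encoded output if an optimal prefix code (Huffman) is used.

Build the Huffman tree bottom-up:
combine s5(10), s3(13) → 23
combine 23, s4(31) → 54
combine s1(36), 54 → 90
combine s2(75), 90 → 165
Total encoded bits = sum of merged weights = 23 + 54 + 90 + 165 = 332.

332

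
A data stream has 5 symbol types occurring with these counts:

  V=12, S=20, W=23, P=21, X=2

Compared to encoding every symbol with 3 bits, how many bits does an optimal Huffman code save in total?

64

Fixed-length: 3 bits × 78 symbols = 234 bits.
Huffman merges:
merge X(2) and V(12): 14
merge 14 and S(20): 34
merge P(21) and W(23): 44
merge 34 and 44: 78
Huffman total = 14 + 34 + 44 + 78 = 170 bits.
Saving = 234 − 170 = 64 bits.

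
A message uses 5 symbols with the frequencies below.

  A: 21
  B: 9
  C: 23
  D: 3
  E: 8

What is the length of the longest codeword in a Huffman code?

Merge the two lowest-weight nodes at each step:
combine D(3), E(8) → 11
combine B(9), 11 → 20
combine 20, A(21) → 41
combine C(23), 41 → 64
Maximum depth reached is 4.

4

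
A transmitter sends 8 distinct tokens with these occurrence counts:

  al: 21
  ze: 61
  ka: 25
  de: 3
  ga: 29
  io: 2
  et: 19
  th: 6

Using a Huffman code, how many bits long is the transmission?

422

Merge the two smallest weights repeatedly:
combine io(2), de(3) → 5
combine 5, th(6) → 11
combine 11, et(19) → 30
combine al(21), ka(25) → 46
combine ga(29), 30 → 59
combine 46, 59 → 105
combine ze(61), 105 → 166
Total encoded bits = sum of merged weights = 5 + 11 + 30 + 46 + 59 + 105 + 166 = 422.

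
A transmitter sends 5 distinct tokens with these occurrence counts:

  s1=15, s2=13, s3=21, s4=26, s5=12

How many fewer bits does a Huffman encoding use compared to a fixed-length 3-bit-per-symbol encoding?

62

Fixed-length: 3 bits × 87 symbols = 261 bits.
Huffman merges:
combine s5(12), s2(13) → 25
combine s1(15), s3(21) → 36
combine 25, s4(26) → 51
combine 36, 51 → 87
Huffman total = 25 + 36 + 51 + 87 = 199 bits.
Saving = 261 − 199 = 62 bits.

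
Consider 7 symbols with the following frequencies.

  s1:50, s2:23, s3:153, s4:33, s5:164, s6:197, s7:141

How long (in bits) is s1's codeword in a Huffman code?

Repeatedly merge the two smallest:
combine s2(23), s4(33) → 56
combine s1(50), 56 → 106
combine 106, s7(141) → 247
combine s3(153), s5(164) → 317
combine s6(197), 247 → 444
combine 317, 444 → 761
s1's leaf is at depth 4, giving a 4-bit codeword.

4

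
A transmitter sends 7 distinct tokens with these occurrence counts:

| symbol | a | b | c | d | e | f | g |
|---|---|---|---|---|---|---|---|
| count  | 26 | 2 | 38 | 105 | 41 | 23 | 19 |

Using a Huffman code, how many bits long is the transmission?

617

Merge the two smallest weights repeatedly:
b(2) + g(19) → 21
21 + f(23) → 44
a(26) + c(38) → 64
e(41) + 44 → 85
64 + 85 → 149
d(105) + 149 → 254
Total encoded bits = sum of merged weights = 21 + 44 + 64 + 85 + 149 + 254 = 617.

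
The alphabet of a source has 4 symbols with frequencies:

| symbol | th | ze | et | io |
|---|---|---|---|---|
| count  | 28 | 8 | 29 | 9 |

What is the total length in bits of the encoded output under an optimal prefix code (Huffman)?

136

Greedily combine the two least-frequent nodes:
ze(8) + io(9) → 17
17 + th(28) → 45
et(29) + 45 → 74
Each symbol's bit-cost is frequency × depth; summing gives 136 bits (equivalently 17 + 45 + 74).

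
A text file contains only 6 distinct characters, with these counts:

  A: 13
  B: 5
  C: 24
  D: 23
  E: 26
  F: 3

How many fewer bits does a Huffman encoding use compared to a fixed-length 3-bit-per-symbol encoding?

65

Fixed-length: 3 bits × 94 symbols = 282 bits.
Huffman merges:
merge F(3) and B(5): 8
merge 8 and A(13): 21
merge 21 and D(23): 44
merge C(24) and E(26): 50
merge 44 and 50: 94
Huffman total = 8 + 21 + 44 + 50 + 94 = 217 bits.
Saving = 282 − 217 = 65 bits.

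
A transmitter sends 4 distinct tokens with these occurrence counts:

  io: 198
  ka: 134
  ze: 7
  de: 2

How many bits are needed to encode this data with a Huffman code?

Greedily combine the two least-frequent nodes:
combine de(2), ze(7) → 9
combine 9, ka(134) → 143
combine 143, io(198) → 341
The encoded length is the sum of every internal node's weight: 9 + 143 + 341 = 493 bits.

493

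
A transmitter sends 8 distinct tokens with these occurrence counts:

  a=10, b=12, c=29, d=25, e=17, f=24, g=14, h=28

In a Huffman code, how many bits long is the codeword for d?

3

Huffman merges, smallest pair first:
merge a(10) and b(12): 22
merge g(14) and e(17): 31
merge 22 and f(24): 46
merge d(25) and h(28): 53
merge c(29) and 31: 60
merge 46 and 53: 99
merge 60 and 99: 159
d sits 3 levels below the root, so its codeword is 3 bits.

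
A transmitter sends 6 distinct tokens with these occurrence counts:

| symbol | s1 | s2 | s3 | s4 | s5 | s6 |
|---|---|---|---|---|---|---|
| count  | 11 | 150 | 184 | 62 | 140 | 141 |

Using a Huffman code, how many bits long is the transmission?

Build the Huffman tree bottom-up:
s1(11) + s4(62) → 73
73 + s5(140) → 213
s6(141) + s2(150) → 291
s3(184) + 213 → 397
291 + 397 → 688
Each symbol's bit-cost is frequency × depth; summing gives 1662 bits (equivalently 73 + 213 + 291 + 397 + 688).

1662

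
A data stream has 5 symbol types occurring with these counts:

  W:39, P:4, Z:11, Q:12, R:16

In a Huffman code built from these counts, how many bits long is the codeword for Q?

3

Repeatedly merge the two smallest:
merge P(4) and Z(11): 15
merge Q(12) and 15: 27
merge R(16) and 27: 43
merge W(39) and 43: 82
Q's leaf is at depth 3, giving a 3-bit codeword.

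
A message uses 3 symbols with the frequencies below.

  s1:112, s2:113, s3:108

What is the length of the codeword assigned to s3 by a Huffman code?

2

Build the tree from the bottom:
merge s3(108) and s1(112): 220
merge s2(113) and 220: 333
The subtree containing s3 is merged 2 times, so code length = 2.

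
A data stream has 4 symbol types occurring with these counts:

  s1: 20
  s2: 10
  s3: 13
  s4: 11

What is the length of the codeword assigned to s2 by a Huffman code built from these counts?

2

Repeatedly merge the two smallest:
merge s2(10) and s4(11): 21
merge s3(13) and s1(20): 33
merge 21 and 33: 54
The subtree containing s2 is merged 2 times, so code length = 2.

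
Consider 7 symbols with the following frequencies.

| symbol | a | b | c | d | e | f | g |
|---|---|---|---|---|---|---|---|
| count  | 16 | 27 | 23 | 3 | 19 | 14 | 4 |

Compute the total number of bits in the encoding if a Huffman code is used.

Greedily combine the two least-frequent nodes:
merge d(3) and g(4): 7
merge 7 and f(14): 21
merge a(16) and e(19): 35
merge 21 and c(23): 44
merge b(27) and 35: 62
merge 44 and 62: 106
The encoded length is the sum of every internal node's weight: 7 + 21 + 35 + 44 + 62 + 106 = 275 bits.

275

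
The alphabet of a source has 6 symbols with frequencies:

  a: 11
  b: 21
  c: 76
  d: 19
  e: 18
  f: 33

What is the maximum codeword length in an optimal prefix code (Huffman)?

Merge the two lowest-weight nodes at each step:
a(11) + e(18) → 29
d(19) + b(21) → 40
29 + f(33) → 62
40 + 62 → 102
c(76) + 102 → 178
Maximum depth reached is 4.

4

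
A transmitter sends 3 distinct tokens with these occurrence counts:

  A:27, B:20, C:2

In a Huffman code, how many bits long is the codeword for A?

1

Huffman merges, smallest pair first:
combine C(2), B(20) → 22
combine 22, A(27) → 49
A sits one level below the root: a 1-bit codeword.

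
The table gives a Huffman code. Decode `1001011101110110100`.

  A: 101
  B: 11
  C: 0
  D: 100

DABCBAACC

Read left to right; each codeword is recognised as soon as it completes (prefix code):
  100→D | 101→A | 11→B | 0→C | 11→B | 101→A | 101→A | 0→C | 0→C
Decoded message: DABCBAACC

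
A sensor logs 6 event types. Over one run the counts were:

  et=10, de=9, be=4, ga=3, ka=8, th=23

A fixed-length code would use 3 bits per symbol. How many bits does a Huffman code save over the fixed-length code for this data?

Fixed-length: 3 bits × 57 symbols = 171 bits.
Huffman merges:
combine ga(3), be(4) → 7
combine 7, ka(8) → 15
combine de(9), et(10) → 19
combine 15, 19 → 34
combine th(23), 34 → 57
Huffman total = 7 + 15 + 19 + 34 + 57 = 132 bits.
Saving = 171 − 132 = 39 bits.

39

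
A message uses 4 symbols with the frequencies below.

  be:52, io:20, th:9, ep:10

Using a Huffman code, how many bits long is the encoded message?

149

Merge the two smallest weights repeatedly:
combine th(9), ep(10) → 19
combine 19, io(20) → 39
combine 39, be(52) → 91
Each symbol's bit-cost is frequency × depth; summing gives 149 bits (equivalently 19 + 39 + 91).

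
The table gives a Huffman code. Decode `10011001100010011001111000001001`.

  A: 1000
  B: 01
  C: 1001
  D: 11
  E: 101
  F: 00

CCACCDAFC

Read left to right; each codeword is recognised as soon as it completes (prefix code):
  1001→C | 1001→C | 1000→A | 1001→C | 1001→C | 11→D | 1000→A | 00→F | 1001→C
Decoded message: CCACCDAFC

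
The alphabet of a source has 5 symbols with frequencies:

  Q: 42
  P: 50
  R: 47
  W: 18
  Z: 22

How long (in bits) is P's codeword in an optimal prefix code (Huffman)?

2

Build the tree from the bottom:
merge W(18) and Z(22): 40
merge 40 and Q(42): 82
merge R(47) and P(50): 97
merge 82 and 97: 179
The subtree containing P is merged 2 times, so code length = 2.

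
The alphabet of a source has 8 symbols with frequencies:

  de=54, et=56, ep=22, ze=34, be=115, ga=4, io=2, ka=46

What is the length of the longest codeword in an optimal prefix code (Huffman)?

Merge the two lowest-weight nodes at each step:
io(2) + ga(4) → 6
6 + ep(22) → 28
28 + ze(34) → 62
ka(46) + de(54) → 100
et(56) + 62 → 118
100 + be(115) → 215
118 + 215 → 333
The rarest symbols sit at the bottom; the longest codeword is 5 bits.

5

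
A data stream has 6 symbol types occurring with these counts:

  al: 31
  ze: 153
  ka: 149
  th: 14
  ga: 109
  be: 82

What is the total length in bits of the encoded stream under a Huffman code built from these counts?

1248

Build the Huffman tree bottom-up:
merge th(14) and al(31): 45
merge 45 and be(82): 127
merge ga(109) and 127: 236
merge ka(149) and ze(153): 302
merge 236 and 302: 538
Total encoded bits = sum of merged weights = 45 + 127 + 236 + 302 + 538 = 1248.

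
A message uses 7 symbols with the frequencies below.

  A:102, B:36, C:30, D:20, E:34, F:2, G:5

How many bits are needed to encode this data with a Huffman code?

Greedily combine the two least-frequent nodes:
combine F(2), G(5) → 7
combine 7, D(20) → 27
combine 27, C(30) → 57
combine E(34), B(36) → 70
combine 57, 70 → 127
combine A(102), 127 → 229
Total encoded bits = sum of merged weights = 7 + 27 + 57 + 70 + 127 + 229 = 517.

517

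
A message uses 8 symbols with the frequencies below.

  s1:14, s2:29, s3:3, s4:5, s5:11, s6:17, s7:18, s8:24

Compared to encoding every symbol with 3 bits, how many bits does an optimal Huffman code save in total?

26

Fixed-length: 3 bits × 121 symbols = 363 bits.
Huffman merges:
combine s3(3), s4(5) → 8
combine 8, s5(11) → 19
combine s1(14), s6(17) → 31
combine s7(18), 19 → 37
combine s8(24), s2(29) → 53
combine 31, 37 → 68
combine 53, 68 → 121
Huffman total = 8 + 19 + 31 + 37 + 53 + 68 + 121 = 337 bits.
Saving = 363 − 337 = 26 bits.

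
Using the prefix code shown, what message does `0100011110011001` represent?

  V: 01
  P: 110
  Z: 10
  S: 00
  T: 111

VSVTSPV

Read left to right; each codeword is recognised as soon as it completes (prefix code):
  01→V | 00→S | 01→V | 111→T | 00→S | 110→P | 01→V
Decoded message: VSVTSPV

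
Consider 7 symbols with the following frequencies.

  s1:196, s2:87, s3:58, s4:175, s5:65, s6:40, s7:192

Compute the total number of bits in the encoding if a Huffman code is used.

2126

Build the Huffman tree bottom-up:
combine s6(40), s3(58) → 98
combine s5(65), s2(87) → 152
combine 98, 152 → 250
combine s4(175), s7(192) → 367
combine s1(196), 250 → 446
combine 367, 446 → 813
The encoded length is the sum of every internal node's weight: 98 + 152 + 250 + 367 + 446 + 813 = 2126 bits.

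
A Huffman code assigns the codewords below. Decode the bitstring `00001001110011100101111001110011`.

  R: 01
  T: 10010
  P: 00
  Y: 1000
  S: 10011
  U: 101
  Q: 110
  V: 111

PPSSTVSS

Read left to right; each codeword is recognised as soon as it completes (prefix code):
  00→P | 00→P | 10011→S | 10011→S | 10010→T | 111→V | 10011→S | 10011→S
Decoded message: PPSSTVSS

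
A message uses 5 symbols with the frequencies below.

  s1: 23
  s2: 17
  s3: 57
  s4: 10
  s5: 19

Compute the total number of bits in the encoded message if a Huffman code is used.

264

Merge the two smallest weights repeatedly:
s4(10) + s2(17) → 27
s5(19) + s1(23) → 42
27 + 42 → 69
s3(57) + 69 → 126
Total encoded bits = sum of merged weights = 27 + 42 + 69 + 126 = 264.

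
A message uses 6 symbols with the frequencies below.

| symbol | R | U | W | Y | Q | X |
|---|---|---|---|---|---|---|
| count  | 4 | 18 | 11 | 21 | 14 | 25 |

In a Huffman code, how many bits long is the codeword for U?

2

Huffman merges, smallest pair first:
combine R(4), W(11) → 15
combine Q(14), 15 → 29
combine U(18), Y(21) → 39
combine X(25), 29 → 54
combine 39, 54 → 93
U's leaf is at depth 2, giving a 2-bit codeword.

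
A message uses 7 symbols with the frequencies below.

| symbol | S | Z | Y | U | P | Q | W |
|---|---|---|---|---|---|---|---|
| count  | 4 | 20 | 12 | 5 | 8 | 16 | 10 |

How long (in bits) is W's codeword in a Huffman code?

3

Huffman merges, smallest pair first:
merge S(4) and U(5): 9
merge P(8) and 9: 17
merge W(10) and Y(12): 22
merge Q(16) and 17: 33
merge Z(20) and 22: 42
merge 33 and 42: 75
W's leaf is at depth 3, giving a 3-bit codeword.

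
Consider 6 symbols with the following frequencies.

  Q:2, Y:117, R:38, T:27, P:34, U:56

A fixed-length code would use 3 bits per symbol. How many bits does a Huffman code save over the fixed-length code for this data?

Fixed-length: 3 bits × 274 symbols = 822 bits.
Huffman merges:
Q(2) + T(27) → 29
29 + P(34) → 63
R(38) + U(56) → 94
63 + 94 → 157
Y(117) + 157 → 274
Huffman total = 29 + 63 + 94 + 157 + 274 = 617 bits.
Saving = 822 − 617 = 205 bits.

205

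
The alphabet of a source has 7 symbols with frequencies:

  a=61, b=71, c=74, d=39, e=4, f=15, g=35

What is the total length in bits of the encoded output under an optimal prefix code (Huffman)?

764

Greedily combine the two least-frequent nodes:
e(4) + f(15) → 19
19 + g(35) → 54
d(39) + 54 → 93
a(61) + b(71) → 132
c(74) + 93 → 167
132 + 167 → 299
Each symbol's bit-cost is frequency × depth; summing gives 764 bits (equivalently 19 + 54 + 93 + 132 + 167 + 299).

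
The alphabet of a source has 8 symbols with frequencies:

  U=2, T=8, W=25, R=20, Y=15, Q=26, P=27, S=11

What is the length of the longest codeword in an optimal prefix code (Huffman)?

5

Merge the two lowest-weight nodes at each step:
merge U(2) and T(8): 10
merge 10 and S(11): 21
merge Y(15) and R(20): 35
merge 21 and W(25): 46
merge Q(26) and P(27): 53
merge 35 and 46: 81
merge 53 and 81: 134
The first pair merged (U, T) ends up deepest, at depth 5.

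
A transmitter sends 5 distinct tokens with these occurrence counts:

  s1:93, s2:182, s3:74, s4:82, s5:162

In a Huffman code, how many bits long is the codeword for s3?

3

Repeatedly merge the two smallest:
merge s3(74) and s4(82): 156
merge s1(93) and 156: 249
merge s5(162) and s2(182): 344
merge 249 and 344: 593
The subtree containing s3 is merged 3 times, so code length = 3.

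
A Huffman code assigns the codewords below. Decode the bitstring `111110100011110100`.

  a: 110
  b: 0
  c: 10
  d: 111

Read left to right; each codeword is recognised as soon as it completes (prefix code):
  111→d | 110→a | 10→c | 0→b | 0→b | 111→d | 10→c | 10→c | 0→b
Decoded message: dacbbdccb

dacbbdccb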